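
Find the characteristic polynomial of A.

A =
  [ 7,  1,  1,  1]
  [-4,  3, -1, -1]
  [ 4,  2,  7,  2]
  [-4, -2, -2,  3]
x^4 - 20*x^3 + 150*x^2 - 500*x + 625

Expanding det(x·I − A) (e.g. by cofactor expansion or by noting that A is similar to its Jordan form J, which has the same characteristic polynomial as A) gives
  χ_A(x) = x^4 - 20*x^3 + 150*x^2 - 500*x + 625
which factors as (x - 5)^4. The eigenvalues (with algebraic multiplicities) are λ = 5 with multiplicity 4.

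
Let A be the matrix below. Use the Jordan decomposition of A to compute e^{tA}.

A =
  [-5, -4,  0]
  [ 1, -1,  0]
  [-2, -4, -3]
e^{tA} =
  [-2*t*exp(-3*t) + exp(-3*t), -4*t*exp(-3*t), 0]
  [t*exp(-3*t), 2*t*exp(-3*t) + exp(-3*t), 0]
  [-2*t*exp(-3*t), -4*t*exp(-3*t), exp(-3*t)]

Strategy: write A = P · J · P⁻¹ where J is a Jordan canonical form, so e^{tA} = P · e^{tJ} · P⁻¹, and e^{tJ} can be computed block-by-block.

A has Jordan form
J =
  [-3,  1,  0]
  [ 0, -3,  0]
  [ 0,  0, -3]
(up to reordering of blocks).

Per-block formulas:
  For a 1×1 block at λ = -3: exp(t · [-3]) = [e^(-3t)].
  For a 2×2 Jordan block J_2(-3): exp(t · J_2(-3)) = e^(-3t)·(I + t·N), where N is the 2×2 nilpotent shift.

After assembling e^{tJ} and conjugating by P, we get:

e^{tA} =
  [-2*t*exp(-3*t) + exp(-3*t), -4*t*exp(-3*t), 0]
  [t*exp(-3*t), 2*t*exp(-3*t) + exp(-3*t), 0]
  [-2*t*exp(-3*t), -4*t*exp(-3*t), exp(-3*t)]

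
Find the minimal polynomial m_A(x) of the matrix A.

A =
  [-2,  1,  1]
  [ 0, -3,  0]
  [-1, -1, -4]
x^2 + 6*x + 9

The characteristic polynomial is χ_A(x) = (x + 3)^3, so the eigenvalues are known. The minimal polynomial is
  m_A(x) = Π_λ (x − λ)^{k_λ}
where k_λ is the size of the *largest* Jordan block for λ (equivalently, the smallest k with (A − λI)^k v = 0 for every generalised eigenvector v of λ).

  λ = -3: largest Jordan block has size 2, contributing (x + 3)^2

So m_A(x) = (x + 3)^2 = x^2 + 6*x + 9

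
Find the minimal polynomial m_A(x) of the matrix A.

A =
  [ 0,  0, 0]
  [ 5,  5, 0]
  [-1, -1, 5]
x^3 - 10*x^2 + 25*x

The characteristic polynomial is χ_A(x) = x*(x - 5)^2, so the eigenvalues are known. The minimal polynomial is
  m_A(x) = Π_λ (x − λ)^{k_λ}
where k_λ is the size of the *largest* Jordan block for λ (equivalently, the smallest k with (A − λI)^k v = 0 for every generalised eigenvector v of λ).

  λ = 0: largest Jordan block has size 1, contributing (x − 0)
  λ = 5: largest Jordan block has size 2, contributing (x − 5)^2

So m_A(x) = x*(x - 5)^2 = x^3 - 10*x^2 + 25*x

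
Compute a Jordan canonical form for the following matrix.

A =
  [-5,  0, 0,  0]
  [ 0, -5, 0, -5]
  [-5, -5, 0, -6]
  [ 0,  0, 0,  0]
J_1(-5) ⊕ J_1(-5) ⊕ J_2(0)

The characteristic polynomial is
  det(x·I − A) = x^4 + 10*x^3 + 25*x^2 = x^2*(x + 5)^2

Eigenvalues and multiplicities (the geometric multiplicity of λ is n − rank(A − λI), which equals the number of Jordan blocks for λ):
  λ = -5: algebraic multiplicity = 2, geometric multiplicity = 2
  λ = 0: algebraic multiplicity = 2, geometric multiplicity = 1

Determining the block sizes for each eigenvalue:
  λ = -5: gm = am = 2, so every block has size 1 → block sizes [1, 1]
  λ = 0: one block (gm = 1), so the single block has size am = 2 → block sizes [2]

Assembling the blocks gives a Jordan form
J =
  [-5,  0, 0, 0]
  [ 0, -5, 0, 0]
  [ 0,  0, 0, 1]
  [ 0,  0, 0, 0]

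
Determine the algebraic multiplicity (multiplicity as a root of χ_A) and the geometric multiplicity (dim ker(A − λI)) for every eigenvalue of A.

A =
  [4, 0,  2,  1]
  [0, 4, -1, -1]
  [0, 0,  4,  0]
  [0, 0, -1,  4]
λ = 4: alg = 4, geom = 2

Step 1 — factor the characteristic polynomial to read off the algebraic multiplicities:
  χ_A(x) = (x - 4)^4

Step 2 — compute geometric multiplicities via the rank-nullity identity g(λ) = n − rank(A − λI):
  rank(A − (4)·I) = 2, so dim ker(A − (4)·I) = n − 2 = 2

Summary:
  λ = 4: algebraic multiplicity = 4, geometric multiplicity = 2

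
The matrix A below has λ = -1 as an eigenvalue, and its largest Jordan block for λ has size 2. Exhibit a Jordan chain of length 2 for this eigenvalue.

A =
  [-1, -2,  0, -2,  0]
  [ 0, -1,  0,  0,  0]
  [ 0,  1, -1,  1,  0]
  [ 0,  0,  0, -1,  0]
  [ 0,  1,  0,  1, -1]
A Jordan chain for λ = -1 of length 2:
v_1 = (-2, 0, 1, 0, 1)ᵀ
v_2 = (0, 1, 0, 0, 0)ᵀ

Let N = A − (-1)·I. We want v_2 with N^2 v_2 = 0 but N^1 v_2 ≠ 0; then v_{j-1} := N · v_j for j = 2, …, 2.

Pick v_2 = (0, 1, 0, 0, 0)ᵀ.
Then v_1 = N · v_2 = (-2, 0, 1, 0, 1)ᵀ.

Sanity check: (A − (-1)·I) v_1 = (0, 0, 0, 0, 0)ᵀ = 0. ✓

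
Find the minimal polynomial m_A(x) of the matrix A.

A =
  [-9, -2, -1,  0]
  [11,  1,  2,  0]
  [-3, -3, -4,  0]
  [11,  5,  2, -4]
x^3 + 12*x^2 + 48*x + 64

The characteristic polynomial is χ_A(x) = (x + 4)^4, so the eigenvalues are known. The minimal polynomial is
  m_A(x) = Π_λ (x − λ)^{k_λ}
where k_λ is the size of the *largest* Jordan block for λ (equivalently, the smallest k with (A − λI)^k v = 0 for every generalised eigenvector v of λ).

  λ = -4: largest Jordan block has size 3, contributing (x + 4)^3

So m_A(x) = (x + 4)^3 = x^3 + 12*x^2 + 48*x + 64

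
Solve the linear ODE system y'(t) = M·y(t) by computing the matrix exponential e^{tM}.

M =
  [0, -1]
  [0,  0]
e^{tM} =
  [1, -t]
  [0, 1]

Strategy: write M = P · J · P⁻¹ where J is a Jordan canonical form, so e^{tM} = P · e^{tJ} · P⁻¹, and e^{tJ} can be computed block-by-block.

M has Jordan form
J =
  [0, 1]
  [0, 0]
(up to reordering of blocks).

Per-block formulas:
  For a 2×2 Jordan block J_2(0): exp(t · J_2(0)) = e^(0t)·(I + t·N), where N is the 2×2 nilpotent shift.

After assembling e^{tJ} and conjugating by P, we get:

e^{tM} =
  [1, -t]
  [0, 1]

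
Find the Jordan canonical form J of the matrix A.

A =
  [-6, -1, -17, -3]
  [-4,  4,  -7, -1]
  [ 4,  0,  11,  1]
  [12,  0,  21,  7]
J_3(4) ⊕ J_1(4)

The characteristic polynomial is
  det(x·I − A) = x^4 - 16*x^3 + 96*x^2 - 256*x + 256 = (x - 4)^4

Eigenvalues and multiplicities (the geometric multiplicity of λ is n − rank(A − λI), which equals the number of Jordan blocks for λ):
  λ = 4: algebraic multiplicity = 4, geometric multiplicity = 2

Determining the block sizes for each eigenvalue:
  λ = 4: with am = 4 and gm = 2, the partition is not yet determined (e.g. several partitions of 4 into 2 parts exist). Let N = A − (4)·I. Computing rank(N^1) = 2, rank(N^2) = 1, rank(N^3) = 0; the number of blocks of size ≥ j is rank(N^{j−1}) − rank(N^j), giving [2, 1, 1]. So we have 1 block(s) of size 3, 1 block(s) of size 1 → block sizes [3, 1]

Assembling the blocks gives a Jordan form
J =
  [4, 1, 0, 0]
  [0, 4, 1, 0]
  [0, 0, 4, 0]
  [0, 0, 0, 4]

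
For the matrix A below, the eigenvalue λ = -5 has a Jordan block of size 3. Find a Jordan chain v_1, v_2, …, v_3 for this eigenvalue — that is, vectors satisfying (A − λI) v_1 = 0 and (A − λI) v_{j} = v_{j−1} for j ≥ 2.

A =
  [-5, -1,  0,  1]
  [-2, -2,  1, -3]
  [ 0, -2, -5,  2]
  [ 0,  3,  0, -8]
A Jordan chain for λ = -5 of length 3:
v_1 = (2, -6, 4, -6)ᵀ
v_2 = (0, -2, 0, 0)ᵀ
v_3 = (1, 0, 0, 0)ᵀ

Let N = A − (-5)·I. We want v_3 with N^3 v_3 = 0 but N^2 v_3 ≠ 0; then v_{j-1} := N · v_j for j = 3, …, 2.

Pick v_3 = (1, 0, 0, 0)ᵀ.
Then v_2 = N · v_3 = (0, -2, 0, 0)ᵀ.
Then v_1 = N · v_2 = (2, -6, 4, -6)ᵀ.

Sanity check: (A − (-5)·I) v_1 = (0, 0, 0, 0)ᵀ = 0. ✓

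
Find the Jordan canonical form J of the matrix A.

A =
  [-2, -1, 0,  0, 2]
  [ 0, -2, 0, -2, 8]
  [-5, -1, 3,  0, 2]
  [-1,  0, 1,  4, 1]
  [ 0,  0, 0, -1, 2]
J_2(-2) ⊕ J_3(3)

The characteristic polynomial is
  det(x·I − A) = x^5 - 5*x^4 - 5*x^3 + 45*x^2 - 108 = (x - 3)^3*(x + 2)^2

Eigenvalues and multiplicities (the geometric multiplicity of λ is n − rank(A − λI), which equals the number of Jordan blocks for λ):
  λ = -2: algebraic multiplicity = 2, geometric multiplicity = 1
  λ = 3: algebraic multiplicity = 3, geometric multiplicity = 1

Determining the block sizes for each eigenvalue:
  λ = -2: one block (gm = 1), so the single block has size am = 2 → block sizes [2]
  λ = 3: one block (gm = 1), so the single block has size am = 3 → block sizes [3]

Assembling the blocks gives a Jordan form
J =
  [-2,  1, 0, 0, 0]
  [ 0, -2, 0, 0, 0]
  [ 0,  0, 3, 1, 0]
  [ 0,  0, 0, 3, 1]
  [ 0,  0, 0, 0, 3]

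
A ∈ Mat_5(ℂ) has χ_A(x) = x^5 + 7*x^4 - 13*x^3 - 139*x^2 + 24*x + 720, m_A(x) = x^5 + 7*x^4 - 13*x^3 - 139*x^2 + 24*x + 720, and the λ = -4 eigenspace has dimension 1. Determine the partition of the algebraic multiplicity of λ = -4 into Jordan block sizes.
Block sizes for λ = -4: [2]

Step 1 — from the characteristic polynomial, algebraic multiplicity of λ = -4 is 2. From dim ker(A − (-4)·I) = 1, there are exactly 1 Jordan blocks for λ = -4.
Step 2 — from the minimal polynomial, the factor (x + 4)^2 tells us the largest block for λ = -4 has size 2.
Step 3 — with total size 2, 1 blocks, and largest block 2, the block sizes (in nonincreasing order) are [2].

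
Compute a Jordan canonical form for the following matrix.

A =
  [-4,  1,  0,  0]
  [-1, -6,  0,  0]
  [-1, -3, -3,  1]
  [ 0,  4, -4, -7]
J_2(-5) ⊕ J_2(-5)

The characteristic polynomial is
  det(x·I − A) = x^4 + 20*x^3 + 150*x^2 + 500*x + 625 = (x + 5)^4

Eigenvalues and multiplicities (the geometric multiplicity of λ is n − rank(A − λI), which equals the number of Jordan blocks for λ):
  λ = -5: algebraic multiplicity = 4, geometric multiplicity = 2

Determining the block sizes for each eigenvalue:
  λ = -5: with am = 4 and gm = 2, the partition is not yet determined (e.g. several partitions of 4 into 2 parts exist). Let N = A − (-5)·I. Computing rank(N^1) = 2, rank(N^2) = 0; the number of blocks of size ≥ j is rank(N^{j−1}) − rank(N^j), giving [2, 2]. So we have 2 block(s) of size 2 → block sizes [2, 2]

Assembling the blocks gives a Jordan form
J =
  [-5,  1,  0,  0]
  [ 0, -5,  0,  0]
  [ 0,  0, -5,  1]
  [ 0,  0,  0, -5]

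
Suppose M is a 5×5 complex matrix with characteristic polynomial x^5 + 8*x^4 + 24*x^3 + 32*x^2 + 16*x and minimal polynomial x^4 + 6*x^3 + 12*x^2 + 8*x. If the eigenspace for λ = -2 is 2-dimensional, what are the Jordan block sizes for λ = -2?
Block sizes for λ = -2: [3, 1]

Step 1 — from the characteristic polynomial, algebraic multiplicity of λ = -2 is 4. From dim ker(M − (-2)·I) = 2, there are exactly 2 Jordan blocks for λ = -2.
Step 2 — from the minimal polynomial, the factor (x + 2)^3 tells us the largest block for λ = -2 has size 3.
Step 3 — with total size 4, 2 blocks, and largest block 3, the block sizes (in nonincreasing order) are [3, 1].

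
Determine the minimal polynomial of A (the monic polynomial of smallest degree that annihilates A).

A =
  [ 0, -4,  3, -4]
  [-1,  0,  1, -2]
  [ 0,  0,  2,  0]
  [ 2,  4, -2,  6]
x^3 - 6*x^2 + 12*x - 8

The characteristic polynomial is χ_A(x) = (x - 2)^4, so the eigenvalues are known. The minimal polynomial is
  m_A(x) = Π_λ (x − λ)^{k_λ}
where k_λ is the size of the *largest* Jordan block for λ (equivalently, the smallest k with (A − λI)^k v = 0 for every generalised eigenvector v of λ).

  λ = 2: largest Jordan block has size 3, contributing (x − 2)^3

So m_A(x) = (x - 2)^3 = x^3 - 6*x^2 + 12*x - 8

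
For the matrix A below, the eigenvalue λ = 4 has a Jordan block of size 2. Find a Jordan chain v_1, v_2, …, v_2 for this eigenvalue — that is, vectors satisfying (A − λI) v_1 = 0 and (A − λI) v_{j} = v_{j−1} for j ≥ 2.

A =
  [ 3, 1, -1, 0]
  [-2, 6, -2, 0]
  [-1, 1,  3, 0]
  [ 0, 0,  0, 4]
A Jordan chain for λ = 4 of length 2:
v_1 = (-1, -2, -1, 0)ᵀ
v_2 = (1, 0, 0, 0)ᵀ

Let N = A − (4)·I. We want v_2 with N^2 v_2 = 0 but N^1 v_2 ≠ 0; then v_{j-1} := N · v_j for j = 2, …, 2.

Pick v_2 = (1, 0, 0, 0)ᵀ.
Then v_1 = N · v_2 = (-1, -2, -1, 0)ᵀ.

Sanity check: (A − (4)·I) v_1 = (0, 0, 0, 0)ᵀ = 0. ✓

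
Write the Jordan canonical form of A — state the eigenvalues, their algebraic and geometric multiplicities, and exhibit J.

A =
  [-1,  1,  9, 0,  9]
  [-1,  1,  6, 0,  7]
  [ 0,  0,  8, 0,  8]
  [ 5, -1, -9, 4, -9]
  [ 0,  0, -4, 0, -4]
J_3(0) ⊕ J_1(4) ⊕ J_1(4)

The characteristic polynomial is
  det(x·I − A) = x^5 - 8*x^4 + 16*x^3 = x^3*(x - 4)^2

Eigenvalues and multiplicities (the geometric multiplicity of λ is n − rank(A − λI), which equals the number of Jordan blocks for λ):
  λ = 0: algebraic multiplicity = 3, geometric multiplicity = 1
  λ = 4: algebraic multiplicity = 2, geometric multiplicity = 2

Determining the block sizes for each eigenvalue:
  λ = 0: one block (gm = 1), so the single block has size am = 3 → block sizes [3]
  λ = 4: gm = am = 2, so every block has size 1 → block sizes [1, 1]

Assembling the blocks gives a Jordan form
J =
  [0, 1, 0, 0, 0]
  [0, 0, 1, 0, 0]
  [0, 0, 0, 0, 0]
  [0, 0, 0, 4, 0]
  [0, 0, 0, 0, 4]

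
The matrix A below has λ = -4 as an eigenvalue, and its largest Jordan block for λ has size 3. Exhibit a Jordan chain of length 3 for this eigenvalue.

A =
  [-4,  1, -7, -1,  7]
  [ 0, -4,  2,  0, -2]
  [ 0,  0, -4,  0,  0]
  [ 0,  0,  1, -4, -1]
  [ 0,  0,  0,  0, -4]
A Jordan chain for λ = -4 of length 3:
v_1 = (1, 0, 0, 0, 0)ᵀ
v_2 = (-7, 2, 0, 1, 0)ᵀ
v_3 = (0, 0, 1, 0, 0)ᵀ

Let N = A − (-4)·I. We want v_3 with N^3 v_3 = 0 but N^2 v_3 ≠ 0; then v_{j-1} := N · v_j for j = 3, …, 2.

Pick v_3 = (0, 0, 1, 0, 0)ᵀ.
Then v_2 = N · v_3 = (-7, 2, 0, 1, 0)ᵀ.
Then v_1 = N · v_2 = (1, 0, 0, 0, 0)ᵀ.

Sanity check: (A − (-4)·I) v_1 = (0, 0, 0, 0, 0)ᵀ = 0. ✓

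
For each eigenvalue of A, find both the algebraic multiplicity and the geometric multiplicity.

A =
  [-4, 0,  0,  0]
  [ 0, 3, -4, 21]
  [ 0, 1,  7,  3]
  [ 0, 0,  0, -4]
λ = -4: alg = 2, geom = 2; λ = 5: alg = 2, geom = 1

Step 1 — factor the characteristic polynomial to read off the algebraic multiplicities:
  χ_A(x) = (x - 5)^2*(x + 4)^2

Step 2 — compute geometric multiplicities via the rank-nullity identity g(λ) = n − rank(A − λI):
  rank(A − (-4)·I) = 2, so dim ker(A − (-4)·I) = n − 2 = 2
  rank(A − (5)·I) = 3, so dim ker(A − (5)·I) = n − 3 = 1

Summary:
  λ = -4: algebraic multiplicity = 2, geometric multiplicity = 2
  λ = 5: algebraic multiplicity = 2, geometric multiplicity = 1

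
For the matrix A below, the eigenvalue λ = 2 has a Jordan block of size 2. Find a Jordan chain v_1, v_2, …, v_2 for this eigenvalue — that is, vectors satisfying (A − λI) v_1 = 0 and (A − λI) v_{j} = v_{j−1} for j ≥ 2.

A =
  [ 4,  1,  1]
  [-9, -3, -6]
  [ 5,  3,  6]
A Jordan chain for λ = 2 of length 2:
v_1 = (1, -3, 1)ᵀ
v_2 = (2, -3, 0)ᵀ

Let N = A − (2)·I. We want v_2 with N^2 v_2 = 0 but N^1 v_2 ≠ 0; then v_{j-1} := N · v_j for j = 2, …, 2.

Pick v_2 = (2, -3, 0)ᵀ.
Then v_1 = N · v_2 = (1, -3, 1)ᵀ.

Sanity check: (A − (2)·I) v_1 = (0, 0, 0)ᵀ = 0. ✓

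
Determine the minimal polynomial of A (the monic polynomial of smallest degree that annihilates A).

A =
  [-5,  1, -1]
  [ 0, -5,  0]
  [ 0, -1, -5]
x^3 + 15*x^2 + 75*x + 125

The characteristic polynomial is χ_A(x) = (x + 5)^3, so the eigenvalues are known. The minimal polynomial is
  m_A(x) = Π_λ (x − λ)^{k_λ}
where k_λ is the size of the *largest* Jordan block for λ (equivalently, the smallest k with (A − λI)^k v = 0 for every generalised eigenvector v of λ).

  λ = -5: largest Jordan block has size 3, contributing (x + 5)^3

So m_A(x) = (x + 5)^3 = x^3 + 15*x^2 + 75*x + 125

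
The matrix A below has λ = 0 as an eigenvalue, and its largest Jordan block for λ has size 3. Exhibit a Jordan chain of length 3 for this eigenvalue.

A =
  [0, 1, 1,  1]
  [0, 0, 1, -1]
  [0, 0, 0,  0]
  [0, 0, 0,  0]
A Jordan chain for λ = 0 of length 3:
v_1 = (1, 0, 0, 0)ᵀ
v_2 = (1, 1, 0, 0)ᵀ
v_3 = (0, 0, 1, 0)ᵀ

Let N = A − (0)·I. We want v_3 with N^3 v_3 = 0 but N^2 v_3 ≠ 0; then v_{j-1} := N · v_j for j = 3, …, 2.

Pick v_3 = (0, 0, 1, 0)ᵀ.
Then v_2 = N · v_3 = (1, 1, 0, 0)ᵀ.
Then v_1 = N · v_2 = (1, 0, 0, 0)ᵀ.

Sanity check: (A − (0)·I) v_1 = (0, 0, 0, 0)ᵀ = 0. ✓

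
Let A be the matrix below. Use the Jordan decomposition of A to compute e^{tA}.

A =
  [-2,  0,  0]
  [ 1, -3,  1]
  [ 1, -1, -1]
e^{tA} =
  [exp(-2*t), 0, 0]
  [t*exp(-2*t), -t*exp(-2*t) + exp(-2*t), t*exp(-2*t)]
  [t*exp(-2*t), -t*exp(-2*t), t*exp(-2*t) + exp(-2*t)]

Strategy: write A = P · J · P⁻¹ where J is a Jordan canonical form, so e^{tA} = P · e^{tJ} · P⁻¹, and e^{tJ} can be computed block-by-block.

A has Jordan form
J =
  [-2,  1,  0]
  [ 0, -2,  0]
  [ 0,  0, -2]
(up to reordering of blocks).

Per-block formulas:
  For a 1×1 block at λ = -2: exp(t · [-2]) = [e^(-2t)].
  For a 2×2 Jordan block J_2(-2): exp(t · J_2(-2)) = e^(-2t)·(I + t·N), where N is the 2×2 nilpotent shift.

After assembling e^{tJ} and conjugating by P, we get:

e^{tA} =
  [exp(-2*t), 0, 0]
  [t*exp(-2*t), -t*exp(-2*t) + exp(-2*t), t*exp(-2*t)]
  [t*exp(-2*t), -t*exp(-2*t), t*exp(-2*t) + exp(-2*t)]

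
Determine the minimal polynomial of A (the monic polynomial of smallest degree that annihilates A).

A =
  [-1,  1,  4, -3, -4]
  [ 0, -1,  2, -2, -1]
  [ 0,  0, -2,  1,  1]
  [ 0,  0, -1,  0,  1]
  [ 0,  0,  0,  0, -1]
x^3 + 3*x^2 + 3*x + 1

The characteristic polynomial is χ_A(x) = (x + 1)^5, so the eigenvalues are known. The minimal polynomial is
  m_A(x) = Π_λ (x − λ)^{k_λ}
where k_λ is the size of the *largest* Jordan block for λ (equivalently, the smallest k with (A − λI)^k v = 0 for every generalised eigenvector v of λ).

  λ = -1: largest Jordan block has size 3, contributing (x + 1)^3

So m_A(x) = (x + 1)^3 = x^3 + 3*x^2 + 3*x + 1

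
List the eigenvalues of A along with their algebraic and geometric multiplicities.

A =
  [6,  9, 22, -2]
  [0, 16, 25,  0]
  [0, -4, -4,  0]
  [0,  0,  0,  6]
λ = 6: alg = 4, geom = 2

Step 1 — factor the characteristic polynomial to read off the algebraic multiplicities:
  χ_A(x) = (x - 6)^4

Step 2 — compute geometric multiplicities via the rank-nullity identity g(λ) = n − rank(A − λI):
  rank(A − (6)·I) = 2, so dim ker(A − (6)·I) = n − 2 = 2

Summary:
  λ = 6: algebraic multiplicity = 4, geometric multiplicity = 2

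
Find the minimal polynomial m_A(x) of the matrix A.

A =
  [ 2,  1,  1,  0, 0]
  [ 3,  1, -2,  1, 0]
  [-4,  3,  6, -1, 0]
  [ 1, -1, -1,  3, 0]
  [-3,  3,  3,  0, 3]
x^2 - 6*x + 9

The characteristic polynomial is χ_A(x) = (x - 3)^5, so the eigenvalues are known. The minimal polynomial is
  m_A(x) = Π_λ (x − λ)^{k_λ}
where k_λ is the size of the *largest* Jordan block for λ (equivalently, the smallest k with (A − λI)^k v = 0 for every generalised eigenvector v of λ).

  λ = 3: largest Jordan block has size 2, contributing (x − 3)^2

So m_A(x) = (x - 3)^2 = x^2 - 6*x + 9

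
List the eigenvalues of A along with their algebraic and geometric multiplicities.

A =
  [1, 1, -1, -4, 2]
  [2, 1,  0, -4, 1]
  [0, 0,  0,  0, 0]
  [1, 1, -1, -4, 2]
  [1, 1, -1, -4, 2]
λ = 0: alg = 5, geom = 3

Step 1 — factor the characteristic polynomial to read off the algebraic multiplicities:
  χ_A(x) = x^5

Step 2 — compute geometric multiplicities via the rank-nullity identity g(λ) = n − rank(A − λI):
  rank(A − (0)·I) = 2, so dim ker(A − (0)·I) = n − 2 = 3

Summary:
  λ = 0: algebraic multiplicity = 5, geometric multiplicity = 3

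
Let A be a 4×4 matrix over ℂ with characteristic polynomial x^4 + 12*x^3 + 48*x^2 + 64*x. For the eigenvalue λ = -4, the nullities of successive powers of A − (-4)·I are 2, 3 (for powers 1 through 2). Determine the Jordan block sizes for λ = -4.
Block sizes for λ = -4: [2, 1]

From the dimensions of kernels of powers, the number of Jordan blocks of size at least j is d_j − d_{j−1} where d_j = dim ker(N^j) (with d_0 = 0). Computing the differences gives [2, 1].
The number of blocks of size exactly k is (#blocks of size ≥ k) − (#blocks of size ≥ k + 1), so the partition is: 1 block(s) of size 1, 1 block(s) of size 2.
In nonincreasing order the block sizes are [2, 1].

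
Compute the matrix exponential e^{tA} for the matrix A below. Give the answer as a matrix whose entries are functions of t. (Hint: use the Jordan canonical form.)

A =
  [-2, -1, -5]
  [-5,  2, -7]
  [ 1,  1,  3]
e^{tA} =
  [9*t^2*exp(t)/2 - 3*t*exp(t) + exp(t), -3*t^2*exp(t)/2 - t*exp(t), 6*t^2*exp(t) - 5*t*exp(t)]
  [3*t^2*exp(t)/2 - 5*t*exp(t), -t^2*exp(t)/2 + t*exp(t) + exp(t), 2*t^2*exp(t) - 7*t*exp(t)]
  [-3*t^2*exp(t) + t*exp(t), t^2*exp(t) + t*exp(t), -4*t^2*exp(t) + 2*t*exp(t) + exp(t)]

Strategy: write A = P · J · P⁻¹ where J is a Jordan canonical form, so e^{tA} = P · e^{tJ} · P⁻¹, and e^{tJ} can be computed block-by-block.

A has Jordan form
J =
  [1, 1, 0]
  [0, 1, 1]
  [0, 0, 1]
(up to reordering of blocks).

Per-block formulas:
  For a 3×3 Jordan block J_3(1): exp(t · J_3(1)) = e^(1t)·(I + t·N + (t^2/2)·N^2), where N is the 3×3 nilpotent shift.

After assembling e^{tJ} and conjugating by P, we get:

e^{tA} =
  [9*t^2*exp(t)/2 - 3*t*exp(t) + exp(t), -3*t^2*exp(t)/2 - t*exp(t), 6*t^2*exp(t) - 5*t*exp(t)]
  [3*t^2*exp(t)/2 - 5*t*exp(t), -t^2*exp(t)/2 + t*exp(t) + exp(t), 2*t^2*exp(t) - 7*t*exp(t)]
  [-3*t^2*exp(t) + t*exp(t), t^2*exp(t) + t*exp(t), -4*t^2*exp(t) + 2*t*exp(t) + exp(t)]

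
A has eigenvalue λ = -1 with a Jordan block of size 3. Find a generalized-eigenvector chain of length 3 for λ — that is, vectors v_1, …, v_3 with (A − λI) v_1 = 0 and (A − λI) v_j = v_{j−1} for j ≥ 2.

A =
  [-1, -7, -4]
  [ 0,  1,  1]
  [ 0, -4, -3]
A Jordan chain for λ = -1 of length 3:
v_1 = (2, 0, 0)ᵀ
v_2 = (-7, 2, -4)ᵀ
v_3 = (0, 1, 0)ᵀ

Let N = A − (-1)·I. We want v_3 with N^3 v_3 = 0 but N^2 v_3 ≠ 0; then v_{j-1} := N · v_j for j = 3, …, 2.

Pick v_3 = (0, 1, 0)ᵀ.
Then v_2 = N · v_3 = (-7, 2, -4)ᵀ.
Then v_1 = N · v_2 = (2, 0, 0)ᵀ.

Sanity check: (A − (-1)·I) v_1 = (0, 0, 0)ᵀ = 0. ✓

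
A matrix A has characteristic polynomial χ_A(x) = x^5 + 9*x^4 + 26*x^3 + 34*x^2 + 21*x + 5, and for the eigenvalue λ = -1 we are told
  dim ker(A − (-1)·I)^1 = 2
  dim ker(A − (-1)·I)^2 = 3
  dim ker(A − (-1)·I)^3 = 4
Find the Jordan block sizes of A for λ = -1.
Block sizes for λ = -1: [3, 1]

From the dimensions of kernels of powers, the number of Jordan blocks of size at least j is d_j − d_{j−1} where d_j = dim ker(N^j) (with d_0 = 0). Computing the differences gives [2, 1, 1].
The number of blocks of size exactly k is (#blocks of size ≥ k) − (#blocks of size ≥ k + 1), so the partition is: 1 block(s) of size 1, 1 block(s) of size 3.
In nonincreasing order the block sizes are [3, 1].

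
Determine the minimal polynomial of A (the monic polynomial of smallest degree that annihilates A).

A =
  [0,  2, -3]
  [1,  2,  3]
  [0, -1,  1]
x^3 - 3*x^2 + 3*x - 1

The characteristic polynomial is χ_A(x) = (x - 1)^3, so the eigenvalues are known. The minimal polynomial is
  m_A(x) = Π_λ (x − λ)^{k_λ}
where k_λ is the size of the *largest* Jordan block for λ (equivalently, the smallest k with (A − λI)^k v = 0 for every generalised eigenvector v of λ).

  λ = 1: largest Jordan block has size 3, contributing (x − 1)^3

So m_A(x) = (x - 1)^3 = x^3 - 3*x^2 + 3*x - 1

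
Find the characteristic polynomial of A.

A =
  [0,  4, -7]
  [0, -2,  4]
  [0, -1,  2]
x^3

Expanding det(x·I − A) (e.g. by cofactor expansion or by noting that A is similar to its Jordan form J, which has the same characteristic polynomial as A) gives
  χ_A(x) = x^3
which factors as x^3. The eigenvalues (with algebraic multiplicities) are λ = 0 with multiplicity 3.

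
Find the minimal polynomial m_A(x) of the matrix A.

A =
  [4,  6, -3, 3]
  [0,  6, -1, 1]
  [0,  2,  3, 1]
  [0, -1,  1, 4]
x^3 - 13*x^2 + 56*x - 80

The characteristic polynomial is χ_A(x) = (x - 5)*(x - 4)^3, so the eigenvalues are known. The minimal polynomial is
  m_A(x) = Π_λ (x − λ)^{k_λ}
where k_λ is the size of the *largest* Jordan block for λ (equivalently, the smallest k with (A − λI)^k v = 0 for every generalised eigenvector v of λ).

  λ = 4: largest Jordan block has size 2, contributing (x − 4)^2
  λ = 5: largest Jordan block has size 1, contributing (x − 5)

So m_A(x) = (x - 5)*(x - 4)^2 = x^3 - 13*x^2 + 56*x - 80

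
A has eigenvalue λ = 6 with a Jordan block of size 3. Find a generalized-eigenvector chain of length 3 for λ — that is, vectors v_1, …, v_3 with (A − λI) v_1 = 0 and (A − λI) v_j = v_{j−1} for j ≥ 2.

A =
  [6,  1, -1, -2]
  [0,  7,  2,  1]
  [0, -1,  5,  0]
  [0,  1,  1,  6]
A Jordan chain for λ = 6 of length 3:
v_1 = (1, 1, -1, 1)ᵀ
v_2 = (-1, 2, -1, 1)ᵀ
v_3 = (0, 0, 1, 0)ᵀ

Let N = A − (6)·I. We want v_3 with N^3 v_3 = 0 but N^2 v_3 ≠ 0; then v_{j-1} := N · v_j for j = 3, …, 2.

Pick v_3 = (0, 0, 1, 0)ᵀ.
Then v_2 = N · v_3 = (-1, 2, -1, 1)ᵀ.
Then v_1 = N · v_2 = (1, 1, -1, 1)ᵀ.

Sanity check: (A − (6)·I) v_1 = (0, 0, 0, 0)ᵀ = 0. ✓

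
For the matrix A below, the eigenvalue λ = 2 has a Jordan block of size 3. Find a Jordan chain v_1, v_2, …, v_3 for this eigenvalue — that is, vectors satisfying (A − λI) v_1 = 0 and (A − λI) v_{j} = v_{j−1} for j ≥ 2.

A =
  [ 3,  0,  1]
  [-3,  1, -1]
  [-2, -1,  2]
A Jordan chain for λ = 2 of length 3:
v_1 = (-1, 2, 1)ᵀ
v_2 = (1, -3, -2)ᵀ
v_3 = (1, 0, 0)ᵀ

Let N = A − (2)·I. We want v_3 with N^3 v_3 = 0 but N^2 v_3 ≠ 0; then v_{j-1} := N · v_j for j = 3, …, 2.

Pick v_3 = (1, 0, 0)ᵀ.
Then v_2 = N · v_3 = (1, -3, -2)ᵀ.
Then v_1 = N · v_2 = (-1, 2, 1)ᵀ.

Sanity check: (A − (2)·I) v_1 = (0, 0, 0)ᵀ = 0. ✓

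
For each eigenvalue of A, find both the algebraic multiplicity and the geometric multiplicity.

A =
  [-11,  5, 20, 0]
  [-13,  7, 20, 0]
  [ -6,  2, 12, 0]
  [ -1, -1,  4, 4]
λ = 2: alg = 2, geom = 1; λ = 4: alg = 2, geom = 2

Step 1 — factor the characteristic polynomial to read off the algebraic multiplicities:
  χ_A(x) = (x - 4)^2*(x - 2)^2

Step 2 — compute geometric multiplicities via the rank-nullity identity g(λ) = n − rank(A − λI):
  rank(A − (2)·I) = 3, so dim ker(A − (2)·I) = n − 3 = 1
  rank(A − (4)·I) = 2, so dim ker(A − (4)·I) = n − 2 = 2

Summary:
  λ = 2: algebraic multiplicity = 2, geometric multiplicity = 1
  λ = 4: algebraic multiplicity = 2, geometric multiplicity = 2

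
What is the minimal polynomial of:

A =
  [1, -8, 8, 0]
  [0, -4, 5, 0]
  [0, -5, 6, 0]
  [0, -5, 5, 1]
x^2 - 2*x + 1

The characteristic polynomial is χ_A(x) = (x - 1)^4, so the eigenvalues are known. The minimal polynomial is
  m_A(x) = Π_λ (x − λ)^{k_λ}
where k_λ is the size of the *largest* Jordan block for λ (equivalently, the smallest k with (A − λI)^k v = 0 for every generalised eigenvector v of λ).

  λ = 1: largest Jordan block has size 2, contributing (x − 1)^2

So m_A(x) = (x - 1)^2 = x^2 - 2*x + 1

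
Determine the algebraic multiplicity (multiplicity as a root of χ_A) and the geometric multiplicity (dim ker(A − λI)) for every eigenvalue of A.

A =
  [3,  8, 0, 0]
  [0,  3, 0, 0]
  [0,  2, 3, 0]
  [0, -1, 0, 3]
λ = 3: alg = 4, geom = 3

Step 1 — factor the characteristic polynomial to read off the algebraic multiplicities:
  χ_A(x) = (x - 3)^4

Step 2 — compute geometric multiplicities via the rank-nullity identity g(λ) = n − rank(A − λI):
  rank(A − (3)·I) = 1, so dim ker(A − (3)·I) = n − 1 = 3

Summary:
  λ = 3: algebraic multiplicity = 4, geometric multiplicity = 3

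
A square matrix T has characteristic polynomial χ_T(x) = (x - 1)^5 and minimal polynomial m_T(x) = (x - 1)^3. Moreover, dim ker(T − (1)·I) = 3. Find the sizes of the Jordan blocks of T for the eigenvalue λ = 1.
Block sizes for λ = 1: [3, 1, 1]

Step 1 — from the characteristic polynomial, algebraic multiplicity of λ = 1 is 5. From dim ker(T − (1)·I) = 3, there are exactly 3 Jordan blocks for λ = 1.
Step 2 — from the minimal polynomial, the factor (x − 1)^3 tells us the largest block for λ = 1 has size 3.
Step 3 — with total size 5, 3 blocks, and largest block 3, the block sizes (in nonincreasing order) are [3, 1, 1].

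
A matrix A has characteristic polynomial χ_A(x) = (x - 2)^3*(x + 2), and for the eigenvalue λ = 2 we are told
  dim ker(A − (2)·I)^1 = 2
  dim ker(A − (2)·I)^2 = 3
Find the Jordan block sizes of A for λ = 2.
Block sizes for λ = 2: [2, 1]

From the dimensions of kernels of powers, the number of Jordan blocks of size at least j is d_j − d_{j−1} where d_j = dim ker(N^j) (with d_0 = 0). Computing the differences gives [2, 1].
The number of blocks of size exactly k is (#blocks of size ≥ k) − (#blocks of size ≥ k + 1), so the partition is: 1 block(s) of size 1, 1 block(s) of size 2.
In nonincreasing order the block sizes are [2, 1].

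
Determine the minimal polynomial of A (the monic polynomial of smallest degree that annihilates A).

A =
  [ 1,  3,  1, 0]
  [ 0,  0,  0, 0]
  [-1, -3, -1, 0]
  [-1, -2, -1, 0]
x^2

The characteristic polynomial is χ_A(x) = x^4, so the eigenvalues are known. The minimal polynomial is
  m_A(x) = Π_λ (x − λ)^{k_λ}
where k_λ is the size of the *largest* Jordan block for λ (equivalently, the smallest k with (A − λI)^k v = 0 for every generalised eigenvector v of λ).

  λ = 0: largest Jordan block has size 2, contributing (x − 0)^2

So m_A(x) = x^2 = x^2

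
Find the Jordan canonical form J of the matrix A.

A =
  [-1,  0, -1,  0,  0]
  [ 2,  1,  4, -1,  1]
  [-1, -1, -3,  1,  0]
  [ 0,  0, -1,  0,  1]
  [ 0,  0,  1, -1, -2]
J_3(-1) ⊕ J_2(-1)

The characteristic polynomial is
  det(x·I − A) = x^5 + 5*x^4 + 10*x^3 + 10*x^2 + 5*x + 1 = (x + 1)^5

Eigenvalues and multiplicities (the geometric multiplicity of λ is n − rank(A − λI), which equals the number of Jordan blocks for λ):
  λ = -1: algebraic multiplicity = 5, geometric multiplicity = 2

Determining the block sizes for each eigenvalue:
  λ = -1: with am = 5 and gm = 2, the partition is not yet determined (e.g. several partitions of 5 into 2 parts exist). Let N = A − (-1)·I. Computing rank(N^1) = 3, rank(N^2) = 1, rank(N^3) = 0; the number of blocks of size ≥ j is rank(N^{j−1}) − rank(N^j), giving [2, 2, 1]. So we have 1 block(s) of size 3, 1 block(s) of size 2 → block sizes [3, 2]

Assembling the blocks gives a Jordan form
J =
  [-1,  1,  0,  0,  0]
  [ 0, -1,  1,  0,  0]
  [ 0,  0, -1,  0,  0]
  [ 0,  0,  0, -1,  1]
  [ 0,  0,  0,  0, -1]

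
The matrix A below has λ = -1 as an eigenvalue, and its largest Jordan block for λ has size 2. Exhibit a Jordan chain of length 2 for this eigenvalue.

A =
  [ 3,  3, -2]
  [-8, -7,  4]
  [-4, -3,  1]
A Jordan chain for λ = -1 of length 2:
v_1 = (4, -8, -4)ᵀ
v_2 = (1, 0, 0)ᵀ

Let N = A − (-1)·I. We want v_2 with N^2 v_2 = 0 but N^1 v_2 ≠ 0; then v_{j-1} := N · v_j for j = 2, …, 2.

Pick v_2 = (1, 0, 0)ᵀ.
Then v_1 = N · v_2 = (4, -8, -4)ᵀ.

Sanity check: (A − (-1)·I) v_1 = (0, 0, 0)ᵀ = 0. ✓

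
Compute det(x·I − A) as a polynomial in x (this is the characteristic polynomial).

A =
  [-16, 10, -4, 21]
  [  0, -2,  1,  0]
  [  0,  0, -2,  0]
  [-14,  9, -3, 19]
x^4 + x^3 - 18*x^2 - 52*x - 40

Expanding det(x·I − A) (e.g. by cofactor expansion or by noting that A is similar to its Jordan form J, which has the same characteristic polynomial as A) gives
  χ_A(x) = x^4 + x^3 - 18*x^2 - 52*x - 40
which factors as (x - 5)*(x + 2)^3. The eigenvalues (with algebraic multiplicities) are λ = -2 with multiplicity 3, λ = 5 with multiplicity 1.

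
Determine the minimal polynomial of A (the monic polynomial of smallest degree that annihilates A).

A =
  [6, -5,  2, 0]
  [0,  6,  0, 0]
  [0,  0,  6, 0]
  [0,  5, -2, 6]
x^2 - 12*x + 36

The characteristic polynomial is χ_A(x) = (x - 6)^4, so the eigenvalues are known. The minimal polynomial is
  m_A(x) = Π_λ (x − λ)^{k_λ}
where k_λ is the size of the *largest* Jordan block for λ (equivalently, the smallest k with (A − λI)^k v = 0 for every generalised eigenvector v of λ).

  λ = 6: largest Jordan block has size 2, contributing (x − 6)^2

So m_A(x) = (x - 6)^2 = x^2 - 12*x + 36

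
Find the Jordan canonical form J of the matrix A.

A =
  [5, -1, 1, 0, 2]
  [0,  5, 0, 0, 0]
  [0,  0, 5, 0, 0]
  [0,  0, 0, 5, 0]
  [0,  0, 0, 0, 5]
J_2(5) ⊕ J_1(5) ⊕ J_1(5) ⊕ J_1(5)

The characteristic polynomial is
  det(x·I − A) = x^5 - 25*x^4 + 250*x^3 - 1250*x^2 + 3125*x - 3125 = (x - 5)^5

Eigenvalues and multiplicities (the geometric multiplicity of λ is n − rank(A − λI), which equals the number of Jordan blocks for λ):
  λ = 5: algebraic multiplicity = 5, geometric multiplicity = 4

Determining the block sizes for each eigenvalue:
  λ = 5: 4 blocks summing to 5 forces exactly one block of size 2 and the rest size 1 → block sizes [2, 1, 1, 1]

Assembling the blocks gives a Jordan form
J =
  [5, 1, 0, 0, 0]
  [0, 5, 0, 0, 0]
  [0, 0, 5, 0, 0]
  [0, 0, 0, 5, 0]
  [0, 0, 0, 0, 5]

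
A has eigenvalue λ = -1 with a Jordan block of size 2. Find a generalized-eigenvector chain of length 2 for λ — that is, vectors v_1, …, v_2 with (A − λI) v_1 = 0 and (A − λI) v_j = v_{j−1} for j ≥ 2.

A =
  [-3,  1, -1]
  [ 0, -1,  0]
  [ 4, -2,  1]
A Jordan chain for λ = -1 of length 2:
v_1 = (-2, 0, 4)ᵀ
v_2 = (1, 0, 0)ᵀ

Let N = A − (-1)·I. We want v_2 with N^2 v_2 = 0 but N^1 v_2 ≠ 0; then v_{j-1} := N · v_j for j = 2, …, 2.

Pick v_2 = (1, 0, 0)ᵀ.
Then v_1 = N · v_2 = (-2, 0, 4)ᵀ.

Sanity check: (A − (-1)·I) v_1 = (0, 0, 0)ᵀ = 0. ✓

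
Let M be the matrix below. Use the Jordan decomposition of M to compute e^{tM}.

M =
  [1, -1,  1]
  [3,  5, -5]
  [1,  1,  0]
e^{tM} =
  [-t^2*exp(2*t)/2 - t*exp(2*t) + exp(2*t), -t^2*exp(2*t)/2 - t*exp(2*t), t^2*exp(2*t) + t*exp(2*t)]
  [t^2*exp(2*t)/2 + 3*t*exp(2*t), t^2*exp(2*t)/2 + 3*t*exp(2*t) + exp(2*t), -t^2*exp(2*t) - 5*t*exp(2*t)]
  [t*exp(2*t), t*exp(2*t), -2*t*exp(2*t) + exp(2*t)]

Strategy: write M = P · J · P⁻¹ where J is a Jordan canonical form, so e^{tM} = P · e^{tJ} · P⁻¹, and e^{tJ} can be computed block-by-block.

M has Jordan form
J =
  [2, 1, 0]
  [0, 2, 1]
  [0, 0, 2]
(up to reordering of blocks).

Per-block formulas:
  For a 3×3 Jordan block J_3(2): exp(t · J_3(2)) = e^(2t)·(I + t·N + (t^2/2)·N^2), where N is the 3×3 nilpotent shift.

After assembling e^{tJ} and conjugating by P, we get:

e^{tM} =
  [-t^2*exp(2*t)/2 - t*exp(2*t) + exp(2*t), -t^2*exp(2*t)/2 - t*exp(2*t), t^2*exp(2*t) + t*exp(2*t)]
  [t^2*exp(2*t)/2 + 3*t*exp(2*t), t^2*exp(2*t)/2 + 3*t*exp(2*t) + exp(2*t), -t^2*exp(2*t) - 5*t*exp(2*t)]
  [t*exp(2*t), t*exp(2*t), -2*t*exp(2*t) + exp(2*t)]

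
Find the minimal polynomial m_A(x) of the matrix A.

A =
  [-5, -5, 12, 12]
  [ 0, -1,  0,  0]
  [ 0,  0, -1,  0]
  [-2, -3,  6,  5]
x^3 + x^2 - x - 1

The characteristic polynomial is χ_A(x) = (x - 1)*(x + 1)^3, so the eigenvalues are known. The minimal polynomial is
  m_A(x) = Π_λ (x − λ)^{k_λ}
where k_λ is the size of the *largest* Jordan block for λ (equivalently, the smallest k with (A − λI)^k v = 0 for every generalised eigenvector v of λ).

  λ = -1: largest Jordan block has size 2, contributing (x + 1)^2
  λ = 1: largest Jordan block has size 1, contributing (x − 1)

So m_A(x) = (x - 1)*(x + 1)^2 = x^3 + x^2 - x - 1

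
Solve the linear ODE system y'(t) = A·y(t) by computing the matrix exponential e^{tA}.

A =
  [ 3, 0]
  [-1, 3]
e^{tA} =
  [exp(3*t), 0]
  [-t*exp(3*t), exp(3*t)]

Strategy: write A = P · J · P⁻¹ where J is a Jordan canonical form, so e^{tA} = P · e^{tJ} · P⁻¹, and e^{tJ} can be computed block-by-block.

A has Jordan form
J =
  [3, 1]
  [0, 3]
(up to reordering of blocks).

Per-block formulas:
  For a 2×2 Jordan block J_2(3): exp(t · J_2(3)) = e^(3t)·(I + t·N), where N is the 2×2 nilpotent shift.

After assembling e^{tJ} and conjugating by P, we get:

e^{tA} =
  [exp(3*t), 0]
  [-t*exp(3*t), exp(3*t)]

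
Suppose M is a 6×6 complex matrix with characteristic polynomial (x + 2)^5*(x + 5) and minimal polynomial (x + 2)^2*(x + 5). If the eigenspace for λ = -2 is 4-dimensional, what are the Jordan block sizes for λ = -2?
Block sizes for λ = -2: [2, 1, 1, 1]

Step 1 — from the characteristic polynomial, algebraic multiplicity of λ = -2 is 5. From dim ker(M − (-2)·I) = 4, there are exactly 4 Jordan blocks for λ = -2.
Step 2 — from the minimal polynomial, the factor (x + 2)^2 tells us the largest block for λ = -2 has size 2.
Step 3 — with total size 5, 4 blocks, and largest block 2, the block sizes (in nonincreasing order) are [2, 1, 1, 1].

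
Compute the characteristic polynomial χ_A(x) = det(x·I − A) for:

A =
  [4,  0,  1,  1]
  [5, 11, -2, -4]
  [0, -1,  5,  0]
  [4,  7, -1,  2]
x^4 - 22*x^3 + 181*x^2 - 660*x + 900

Expanding det(x·I − A) (e.g. by cofactor expansion or by noting that A is similar to its Jordan form J, which has the same characteristic polynomial as A) gives
  χ_A(x) = x^4 - 22*x^3 + 181*x^2 - 660*x + 900
which factors as (x - 6)^2*(x - 5)^2. The eigenvalues (with algebraic multiplicities) are λ = 5 with multiplicity 2, λ = 6 with multiplicity 2.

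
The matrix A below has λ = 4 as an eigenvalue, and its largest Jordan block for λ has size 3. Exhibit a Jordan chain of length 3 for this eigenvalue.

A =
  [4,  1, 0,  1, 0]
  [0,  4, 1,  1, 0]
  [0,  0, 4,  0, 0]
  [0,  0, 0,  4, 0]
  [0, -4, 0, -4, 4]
A Jordan chain for λ = 4 of length 3:
v_1 = (1, 0, 0, 0, -4)ᵀ
v_2 = (0, 1, 0, 0, 0)ᵀ
v_3 = (0, 0, 1, 0, 0)ᵀ

Let N = A − (4)·I. We want v_3 with N^3 v_3 = 0 but N^2 v_3 ≠ 0; then v_{j-1} := N · v_j for j = 3, …, 2.

Pick v_3 = (0, 0, 1, 0, 0)ᵀ.
Then v_2 = N · v_3 = (0, 1, 0, 0, 0)ᵀ.
Then v_1 = N · v_2 = (1, 0, 0, 0, -4)ᵀ.

Sanity check: (A − (4)·I) v_1 = (0, 0, 0, 0, 0)ᵀ = 0. ✓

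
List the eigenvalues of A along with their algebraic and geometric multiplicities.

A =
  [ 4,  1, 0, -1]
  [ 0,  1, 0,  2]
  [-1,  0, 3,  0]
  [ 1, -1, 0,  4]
λ = 3: alg = 4, geom = 2

Step 1 — factor the characteristic polynomial to read off the algebraic multiplicities:
  χ_A(x) = (x - 3)^4

Step 2 — compute geometric multiplicities via the rank-nullity identity g(λ) = n − rank(A − λI):
  rank(A − (3)·I) = 2, so dim ker(A − (3)·I) = n − 2 = 2

Summary:
  λ = 3: algebraic multiplicity = 4, geometric multiplicity = 2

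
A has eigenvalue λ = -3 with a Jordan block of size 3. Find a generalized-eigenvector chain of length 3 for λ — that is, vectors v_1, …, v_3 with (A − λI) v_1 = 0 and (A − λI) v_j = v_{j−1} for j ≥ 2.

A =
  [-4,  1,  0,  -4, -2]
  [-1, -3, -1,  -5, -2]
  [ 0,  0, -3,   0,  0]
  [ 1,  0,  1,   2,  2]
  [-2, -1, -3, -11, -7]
A Jordan chain for λ = -3 of length 3:
v_1 = (1, 1, 0, -1, 2)ᵀ
v_2 = (1, 0, 0, 0, -1)ᵀ
v_3 = (0, 1, 0, 0, 0)ᵀ

Let N = A − (-3)·I. We want v_3 with N^3 v_3 = 0 but N^2 v_3 ≠ 0; then v_{j-1} := N · v_j for j = 3, …, 2.

Pick v_3 = (0, 1, 0, 0, 0)ᵀ.
Then v_2 = N · v_3 = (1, 0, 0, 0, -1)ᵀ.
Then v_1 = N · v_2 = (1, 1, 0, -1, 2)ᵀ.

Sanity check: (A − (-3)·I) v_1 = (0, 0, 0, 0, 0)ᵀ = 0. ✓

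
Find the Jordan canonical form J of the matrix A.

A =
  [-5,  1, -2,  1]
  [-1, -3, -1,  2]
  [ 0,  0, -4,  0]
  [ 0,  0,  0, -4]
J_3(-4) ⊕ J_1(-4)

The characteristic polynomial is
  det(x·I − A) = x^4 + 16*x^3 + 96*x^2 + 256*x + 256 = (x + 4)^4

Eigenvalues and multiplicities (the geometric multiplicity of λ is n − rank(A − λI), which equals the number of Jordan blocks for λ):
  λ = -4: algebraic multiplicity = 4, geometric multiplicity = 2

Determining the block sizes for each eigenvalue:
  λ = -4: with am = 4 and gm = 2, the partition is not yet determined (e.g. several partitions of 4 into 2 parts exist). Let N = A − (-4)·I. Computing rank(N^1) = 2, rank(N^2) = 1, rank(N^3) = 0; the number of blocks of size ≥ j is rank(N^{j−1}) − rank(N^j), giving [2, 1, 1]. So we have 1 block(s) of size 3, 1 block(s) of size 1 → block sizes [3, 1]

Assembling the blocks gives a Jordan form
J =
  [-4,  1,  0,  0]
  [ 0, -4,  1,  0]
  [ 0,  0, -4,  0]
  [ 0,  0,  0, -4]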